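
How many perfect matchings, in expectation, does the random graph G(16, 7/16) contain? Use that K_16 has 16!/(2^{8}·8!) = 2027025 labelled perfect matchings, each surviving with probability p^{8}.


K_16 has 16!/(2^{8}·8!) = 2027025 labelled perfect matchings.
For each such perfect matching H, let X_H = 1 if all 8 edges of H are present in G. Then P[X_H = 1] = p^{8} = (7/16)^{8} = 5764801/4294967296.
Summing the indicators: E[X] = Σ_H E[X_H] = 2027025 · p^{8} = 2027025 · 5764801/4294967296 = 11685395747025/4294967296.
Numerically: E[X] ≈ 2720.72.

E[X] = 2027025 · (7/16)^{8} = 11685395747025/4294967296 ≈ 2720.72.


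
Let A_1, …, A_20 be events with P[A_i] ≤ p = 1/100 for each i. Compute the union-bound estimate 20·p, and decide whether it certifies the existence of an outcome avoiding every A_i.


Union bound: P[∪_{i=1}^{20} A_i] ≤ Σ_i P[A_i] ≤ 20·p = 20·(1/100) = 1/5.
Numerically: 1/5 ≈ 0.200.
Is 1/5 < 1? YES.
Since P[∪ A_i] ≤ 1/5 < 1, the complement has P[∩ A_i^c] ≥ 1 − 1/5 = 4/5 > 0, so some outcome avoids every A_i.

20·p = 1/5 ≈ 0.200; existence CERTIFIED by the union bound.


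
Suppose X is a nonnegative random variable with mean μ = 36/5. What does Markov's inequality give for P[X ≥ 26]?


μ = E[X] = 36/5, a = 26.
Markov: P[X ≥ 26] ≤ μ/a = (36/5)/26 = 18/65.
Numerically: ≈ 0.27692.
(Since a = 26 > μ = 7.20000, the bound 18/65 is < 1 and informative.)

P[X ≥ 26] ≤ 18/65 ≈ 0.27692.


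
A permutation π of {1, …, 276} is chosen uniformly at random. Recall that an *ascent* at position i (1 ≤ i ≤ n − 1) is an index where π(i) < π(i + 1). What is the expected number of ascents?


Write X = Σ X_I over i = 1, …, 275, with X_I the indicator of one ascent.
There are 275 indicators.
For each fixed i, the pair (π(i), π(i+1)) is a uniformly random ordered pair of distinct values from {1, …, 276}; by symmetry P[π(i) < π(i+1)] = 1/2.
By linearity: E[X] = 275 · (1/2) = (276 − 1) · (1/2) = 275/2 ≈ 137.50000.

E[X] = 275/2 = 137.50000.


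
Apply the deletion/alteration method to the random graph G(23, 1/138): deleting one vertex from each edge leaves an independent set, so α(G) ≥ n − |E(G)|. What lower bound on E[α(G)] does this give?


E[|E(G)|] = C(23, 2)·p = 253 · (1/138) = 11/6.
E[α(G)] ≥ n − E[|E(G)|] = 23 − 11/6 = 127/6.
Numerically: ≈ 21.16667.
(This is only a lower bound; the true E[α(G)] may be larger.)

E[α(G)] ≥ 127/6 ≈ 21.16667.


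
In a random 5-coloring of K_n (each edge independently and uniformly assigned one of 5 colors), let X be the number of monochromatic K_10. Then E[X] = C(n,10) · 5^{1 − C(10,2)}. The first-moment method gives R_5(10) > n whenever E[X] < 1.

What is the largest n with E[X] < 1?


We need C(n, 10) · 5^{1 − 45} < 1, i.e. C(n, 10) < 5^{45 − 1} = 5684341886080801486968994140625.
Check values of n near the boundary:
  n = 5391: C(5391, 10) = 5666344714787188828795213697883; 5666344714787188828795213697883 < 5684341886080801486968994140625? YES
  n = 5392: C(5392, 10) = 5676873040158402483252283957448; 5676873040158402483252283957448 < 5684341886080801486968994140625? YES
  n = 5393: C(5393, 10) = 5687418968154238267170642278008; 5687418968154238267170642278008 < 5684341886080801486968994140625? NO
  n = 5394: C(5394, 10) = 5697982524930156243149785372878; 5697982524930156243149785372878 < 5684341886080801486968994140625? NO
  n = 5395: C(5395, 10) = 5708563736675616143322765475706; 5708563736675616143322765475706 < 5684341886080801486968994140625? NO
The largest n with C(n, 10) < 5684341886080801486968994140625 is n = 5392 (where E[X] = 5676873040158402483252283957448/5684341886080801486968994140625 ≈ 0.9986861). Hence R_5(10) > 5392, i.e. R_5(10) ≥ 5393.

Largest n = 5392; hence R_5(10) > 5392.


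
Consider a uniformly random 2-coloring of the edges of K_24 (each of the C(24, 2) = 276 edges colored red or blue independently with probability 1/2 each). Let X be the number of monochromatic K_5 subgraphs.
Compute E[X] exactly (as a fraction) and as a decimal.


Let X = Σ_S X_S over the C(24, 5) = 42504 subsets S of size 5, where X_S = 1 if the K_5 on S is monochromatic.
For a fixed S, the K_5 on S has C(5, 2) = 10 edges. P[all 10 edges red] = (1/2)^10, and likewise for blue, so P[monochromatic] = 2·(1/2)^10 = 2^{1 − 10} = 1/512.
By linearity: E[X] = C(24, 5) · 2^{1 − 10} = 42504 · 1/512 = 5313/64.
Numerically: E[X] ≈ 83.01562.

E[X] = C(24,5)·2^(1−C(5,2)) = 5313/64 ≈ 83.01562.


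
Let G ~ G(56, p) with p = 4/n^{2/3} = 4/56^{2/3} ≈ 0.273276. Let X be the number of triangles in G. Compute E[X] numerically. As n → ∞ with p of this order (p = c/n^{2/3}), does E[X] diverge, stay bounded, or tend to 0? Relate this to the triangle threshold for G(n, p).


Number of potential triangles: C(56, 3) = 27720.
Each occurs with probability p³ ≈ (0.273276)³ ≈ 2.04081633e-02.
By linearity: E[X] = C(56, 3)·p³ ≈ 27720 · 2.04081633e-02 ≈ 565.714286.
Since α = 2/3 < 1, p = c/n^{2/3} ≫ 1/n is above the triangle threshold p ~ 1/n. Asymptotically E[X] ~ (c³/6)·n^{3(1−α)} = (4³/6)·n^{1} → ∞; triangles are abundant w.h.p.

E[X] ≈ 565.714286; in regime p = Θ(1/n^{2/3}) E[X] diverges (above the triangle threshold p ~ 1/n).


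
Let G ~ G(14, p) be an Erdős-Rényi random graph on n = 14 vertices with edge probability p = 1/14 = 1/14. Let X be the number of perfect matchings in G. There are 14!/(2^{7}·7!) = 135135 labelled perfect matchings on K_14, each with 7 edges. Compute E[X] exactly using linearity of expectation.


K_14 has 14!/(2^{7}·7!) = 135135 labelled perfect matchings.
For each such perfect matching H, let X_H = 1 if all 7 edges of H are present in G. Then P[X_H = 1] = p^{7} = (1/14)^{7} = 1/105413504.
Summing the indicators: E[X] = Σ_H E[X_H] = 135135 · p^{7} = 135135 · 1/105413504 = 19305/15059072.
Numerically: E[X] ≈ 0.001282.

E[X] = 135135 · (1/14)^{7} = 19305/15059072 ≈ 0.001282.


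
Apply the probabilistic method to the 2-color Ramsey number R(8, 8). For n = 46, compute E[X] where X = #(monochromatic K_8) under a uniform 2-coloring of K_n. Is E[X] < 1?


E[X] = C(46, 8) · 2^{1 − 28} = 260932815 · 2^{−27} = 260932815/134217728.
As a reduced fraction: E[X] = 260932815/134217728 ≈ 1.94410.
Is E[X] < 1? NO.
Since E[X] ≥ 1, the first-moment bound is inconclusive at n = 46; it does NOT by itself certify R(8, 8) > 46.

E[X] = 260932815/134217728 ≈ 1.94410; E[X] ≥ 1; first-moment method inconclusive here.


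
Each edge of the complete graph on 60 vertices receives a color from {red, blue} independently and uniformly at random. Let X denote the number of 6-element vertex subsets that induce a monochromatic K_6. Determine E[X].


Let X = Σ_S X_S over the C(60, 6) = 50063860 subsets S of size 6, where X_S = 1 if the K_6 on S is monochromatic.
For a fixed S, the K_6 on S has C(6, 2) = 15 edges. P[all 15 edges red] = (1/2)^15, and likewise for blue, so P[monochromatic] = 2·(1/2)^15 = 2^{1 − 15} = 1/16384.
By linearity: E[X] = C(60, 6) · 2^{1 − 15} = 50063860 · 1/16384 = 12515965/4096.
Numerically: E[X] ≈ 3055.656.

E[X] = C(60,6)·2^(1−C(6,2)) = 12515965/4096 ≈ 3055.656.


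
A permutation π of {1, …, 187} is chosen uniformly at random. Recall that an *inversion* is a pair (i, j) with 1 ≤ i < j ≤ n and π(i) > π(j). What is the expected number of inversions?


Write X = Σ X_I over the C(187, 2) = 17391 pairs i < j, with X_I the indicator of one inversion.
There are 17391 indicators.
For each fixed pair i < j, the values π(i) and π(j) are two distinct elements of {1, …, 187} in uniformly random order; by symmetry P[π(i) > π(j)] = 1/2.
By linearity: E[X] = 17391 · (1/2) = C(187, 2) · (1/2) = 17391/2 = 17391/2 ≈ 8695.500.

E[X] = 17391/2 = 8695.500.


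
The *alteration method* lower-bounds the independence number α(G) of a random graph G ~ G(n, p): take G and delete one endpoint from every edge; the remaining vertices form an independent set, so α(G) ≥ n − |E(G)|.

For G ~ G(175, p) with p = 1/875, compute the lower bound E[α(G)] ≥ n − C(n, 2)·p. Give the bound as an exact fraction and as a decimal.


E[|E(G)|] = C(175, 2)·p = 15225 · (1/875) = 87/5.
E[α(G)] ≥ n − E[|E(G)|] = 175 − 87/5 = 788/5.
Numerically: ≈ 157.600.
(This is only a lower bound; the true E[α(G)] may be larger.)

E[α(G)] ≥ 788/5 ≈ 157.600.


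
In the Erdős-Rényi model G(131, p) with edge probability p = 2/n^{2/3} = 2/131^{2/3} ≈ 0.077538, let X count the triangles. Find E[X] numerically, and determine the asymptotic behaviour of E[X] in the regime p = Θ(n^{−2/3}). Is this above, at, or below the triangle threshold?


Number of potential triangles: C(131, 3) = 366145.
Each occurs with probability p³ ≈ (0.077538)³ ≈ 4.6617330e-04.
By linearity: E[X] = C(131, 3)·p³ ≈ 366145 · 4.6617330e-04 ≈ 170.68702.
Since α = 2/3 < 1, p = c/n^{2/3} ≫ 1/n is above the triangle threshold p ~ 1/n. Asymptotically E[X] ~ (c³/6)·n^{3(1−α)} = (2³/6)·n^{1} → ∞; triangles are abundant w.h.p.

E[X] ≈ 170.68702; in regime p = Θ(1/n^{2/3}) E[X] diverges (above the triangle threshold p ~ 1/n).


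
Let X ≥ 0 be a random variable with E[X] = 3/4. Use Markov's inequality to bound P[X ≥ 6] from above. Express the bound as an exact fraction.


μ = E[X] = 3/4, a = 6.
Markov: P[X ≥ 6] ≤ μ/a = (3/4)/6 = 1/8.
Numerically: ≈ 0.1250.
(Since a = 6 > μ = 0.7500, the bound 1/8 is < 1 and informative.)

P[X ≥ 6] ≤ 1/8 ≈ 0.1250.


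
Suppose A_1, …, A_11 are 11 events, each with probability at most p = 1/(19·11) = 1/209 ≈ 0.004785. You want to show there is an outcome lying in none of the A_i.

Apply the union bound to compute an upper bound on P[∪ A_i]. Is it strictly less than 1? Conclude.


Union bound: P[∪_{i=1}^{11} A_i] ≤ Σ_i P[A_i] ≤ 11·p = 11·(1/209) = 1/19.
Numerically: 1/19 ≈ 0.052632.
Is 1/19 < 1? YES.
Since P[∪ A_i] ≤ 1/19 < 1, the complement has P[∩ A_i^c] ≥ 1 − 1/19 = 18/19 > 0, so some outcome avoids every A_i.

11·p = 1/19 ≈ 0.052632; existence CERTIFIED by the union bound.


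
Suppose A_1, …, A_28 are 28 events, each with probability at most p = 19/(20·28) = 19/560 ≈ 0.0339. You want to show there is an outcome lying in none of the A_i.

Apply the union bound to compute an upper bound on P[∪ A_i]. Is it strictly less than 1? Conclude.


Union bound: P[∪_{i=1}^{28} A_i] ≤ Σ_i P[A_i] ≤ 28·p = 28·(19/560) = 19/20.
Numerically: 19/20 ≈ 0.9500.
Is 19/20 < 1? YES.
Since P[∪ A_i] ≤ 19/20 < 1, the complement has P[∩ A_i^c] ≥ 1 − 19/20 = 1/20 > 0, so some outcome avoids every A_i.

28·p = 19/20 ≈ 0.9500; existence CERTIFIED by the union bound.


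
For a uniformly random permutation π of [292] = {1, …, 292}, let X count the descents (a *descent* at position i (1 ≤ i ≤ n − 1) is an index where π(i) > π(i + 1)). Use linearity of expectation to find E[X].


Write X = Σ X_I over i = 1, …, 291, with X_I the indicator of one descent.
There are 291 indicators.
For each fixed i, the pair (π(i), π(i+1)) is a uniformly random ordered pair of distinct values from {1, …, 292}; by symmetry P[π(i) > π(i+1)] = 1/2.
By linearity: E[X] = 291 · (1/2) = (292 − 1) · (1/2) = 291/2 ≈ 145.500.

E[X] = 291/2 = 145.500.


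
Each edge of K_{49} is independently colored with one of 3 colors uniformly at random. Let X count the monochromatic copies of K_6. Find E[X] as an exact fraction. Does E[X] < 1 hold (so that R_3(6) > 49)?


E[X] = C(49, 6) · 3^{1 − 15} = 13983816 · 3^{−14} = 13983816/4782969.
As a reduced fraction: E[X] = 4661272/1594323 ≈ 2.9237.
Is E[X] < 1? NO.
Since E[X] ≥ 1, the first-moment bound is inconclusive at n = 49; it does NOT by itself certify R_3(6) > 49.

E[X] = 4661272/1594323 ≈ 2.9237; E[X] ≥ 1; first-moment method inconclusive here.


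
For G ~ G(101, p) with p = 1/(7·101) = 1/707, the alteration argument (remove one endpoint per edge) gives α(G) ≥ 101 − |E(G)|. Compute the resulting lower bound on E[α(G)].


E[|E(G)|] = C(101, 2)·p = 5050 · (1/707) = 50/7.
E[α(G)] ≥ n − E[|E(G)|] = 101 − 50/7 = 657/7.
Numerically: ≈ 93.8571.
(This is only a lower bound; the true E[α(G)] may be larger.)

E[α(G)] ≥ 657/7 ≈ 93.8571.


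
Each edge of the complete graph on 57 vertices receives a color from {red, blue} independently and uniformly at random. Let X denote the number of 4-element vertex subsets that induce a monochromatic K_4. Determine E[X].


Let X = Σ_S X_S over the C(57, 4) = 395010 subsets S of size 4, where X_S = 1 if the K_4 on S is monochromatic.
For a fixed S, the K_4 on S has C(4, 2) = 6 edges. P[all 6 edges red] = (1/2)^6, and likewise for blue, so P[monochromatic] = 2·(1/2)^6 = 2^{1 − 6} = 1/32.
By linearity: E[X] = C(57, 4) · 2^{1 − 6} = 395010 · 1/32 = 197505/16.
Numerically: E[X] ≈ 12344.06250.

E[X] = C(57,4)·2^(1−C(4,2)) = 197505/16 ≈ 12344.06250.


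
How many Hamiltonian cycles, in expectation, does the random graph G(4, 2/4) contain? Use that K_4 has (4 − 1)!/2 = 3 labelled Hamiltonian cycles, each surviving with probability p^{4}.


K_4 has (4 − 1)!/2 = 3 labelled Hamiltonian cycles.
For each such Hamiltonian cycle H, let X_H = 1 if all 4 edges of H are present in G. Then P[X_H = 1] = p^{4} = (1/2)^{4} = 1/16.
Summing the indicators: E[X] = Σ_H E[X_H] = 3 · p^{4} = 3 · 1/16 = 3/16.
Numerically: E[X] ≈ 0.1875.

E[X] = 3 · (1/2)^{4} = 3/16 ≈ 0.1875.


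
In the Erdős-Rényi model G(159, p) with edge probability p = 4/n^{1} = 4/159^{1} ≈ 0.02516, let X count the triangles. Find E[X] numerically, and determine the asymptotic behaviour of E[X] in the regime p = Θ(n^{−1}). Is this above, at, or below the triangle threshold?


Number of potential triangles: C(159, 3) = 657359.
Each occurs with probability p³ ≈ (0.02516)³ ≈ 1.592167e-05.
By linearity: E[X] = C(159, 3)·p³ ≈ 657359 · 1.592167e-05 ≈ 10.4663.
Here α = 1, so p = 4/n is exactly at the triangle threshold p ~ 1/n. Asymptotically E[X] → c³/6 = 4³/6 = 32/3 ≈ 10.6667, a bounded constant. In this regime the triangle count is asymptotically Poisson(c³/6).

E[X] ≈ 10.4663; in regime p = Θ(1/n^{1}) E[X] stays bounded (at the triangle threshold p ~ 1/n).


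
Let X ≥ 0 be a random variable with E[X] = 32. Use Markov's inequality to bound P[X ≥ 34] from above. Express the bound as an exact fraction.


μ = E[X] = 32, a = 34.
Markov: P[X ≥ 34] ≤ μ/a = (32)/34 = 16/17.
Numerically: ≈ 0.9412.
(Since a = 34 > μ = 32.0000, the bound 16/17 is < 1 and informative.)

P[X ≥ 34] ≤ 16/17 ≈ 0.9412.


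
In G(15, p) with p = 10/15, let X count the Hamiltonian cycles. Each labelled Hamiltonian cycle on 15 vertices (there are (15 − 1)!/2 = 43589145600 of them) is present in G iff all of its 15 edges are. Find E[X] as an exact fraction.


K_15 has (15 − 1)!/2 = 43589145600 labelled Hamiltonian cycles.
For each such Hamiltonian cycle H, let X_H = 1 if all 15 edges of H are present in G. Then P[X_H = 1] = p^{15} = (2/3)^{15} = 32768/14348907.
Summing the indicators: E[X] = Σ_H E[X_H] = 43589145600 · p^{15} = 43589145600 · 32768/14348907 = 5877897625600/59049.
Numerically: E[X] ≈ 9.9543e+07.

E[X] = 43589145600 · (2/3)^{15} = 5877897625600/59049 ≈ 9.9543e+07.


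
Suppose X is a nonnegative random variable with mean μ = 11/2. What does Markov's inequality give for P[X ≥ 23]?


μ = E[X] = 11/2, a = 23.
Markov: P[X ≥ 23] ≤ μ/a = (11/2)/23 = 11/46.
Numerically: ≈ 0.239130.
(Since a = 23 > μ = 5.500000, the bound 11/46 is < 1 and informative.)

P[X ≥ 23] ≤ 11/46 ≈ 0.239130.


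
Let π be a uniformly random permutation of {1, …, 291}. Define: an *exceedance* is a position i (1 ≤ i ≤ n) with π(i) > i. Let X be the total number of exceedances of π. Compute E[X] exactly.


Write X = Σ_{i=1}^{291} X_i, where X_i = 1_{π(i) > i}.
For each fixed i, π(i) is uniform over {1, …, 291} (marginal of a uniform permutation), so P[π(i) > i] = (n − i)/n. Summing: Σ_{i=1}^{291} (n − i)/n = (0 + 1 + … + 290)/291 = 291(291 − 1)/(2·291) = (291 − 1)/2.
Hence E[X] = Σ_{i=1}^{291} (291 − i)/291 = 145 ≈ 145.000000.

E[X] = 145 = 145.000000.


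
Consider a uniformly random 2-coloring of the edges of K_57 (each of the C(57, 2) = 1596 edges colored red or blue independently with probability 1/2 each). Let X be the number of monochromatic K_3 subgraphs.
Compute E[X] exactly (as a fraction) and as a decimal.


Let X = Σ_S X_S over the C(57, 3) = 29260 subsets S of size 3, where X_S = 1 if the K_3 on S is monochromatic.
For a fixed S, the K_3 on S has C(3, 2) = 3 edges. P[all 3 edges red] = (1/2)^3, and likewise for blue, so P[monochromatic] = 2·(1/2)^3 = 2^{1 − 3} = 1/4.
By linearity: E[X] = C(57, 3) · 2^{1 − 3} = 29260 · 1/4 = 7315.
Numerically: E[X] ≈ 7315.0000.

E[X] = C(57,3)·2^(1−C(3,2)) = 7315 ≈ 7315.0000.


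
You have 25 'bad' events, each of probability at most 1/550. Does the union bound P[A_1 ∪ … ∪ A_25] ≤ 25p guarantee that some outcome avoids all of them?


Union bound: P[∪_{i=1}^{25} A_i] ≤ Σ_i P[A_i] ≤ 25·p = 25·(1/550) = 1/22.
Numerically: 1/22 ≈ 0.045455.
Is 1/22 < 1? YES.
Since P[∪ A_i] ≤ 1/22 < 1, the complement has P[∩ A_i^c] ≥ 1 − 1/22 = 21/22 > 0, so some outcome avoids every A_i.

25·p = 1/22 ≈ 0.045455; existence CERTIFIED by the union bound.


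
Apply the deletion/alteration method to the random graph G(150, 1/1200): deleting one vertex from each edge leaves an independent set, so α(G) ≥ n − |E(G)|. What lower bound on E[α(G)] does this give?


E[|E(G)|] = C(150, 2)·p = 11175 · (1/1200) = 149/16.
E[α(G)] ≥ n − E[|E(G)|] = 150 − 149/16 = 2251/16.
Numerically: ≈ 140.688.
(This is only a lower bound; the true E[α(G)] may be larger.)

E[α(G)] ≥ 2251/16 ≈ 140.688.


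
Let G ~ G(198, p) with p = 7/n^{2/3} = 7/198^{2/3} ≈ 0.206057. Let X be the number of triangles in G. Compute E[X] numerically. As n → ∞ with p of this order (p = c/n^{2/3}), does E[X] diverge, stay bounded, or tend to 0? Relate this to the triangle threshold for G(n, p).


Number of potential triangles: C(198, 3) = 1274196.
Each occurs with probability p³ ≈ (0.206057)³ ≈ 8.74910723e-03.
By linearity: E[X] = C(198, 3)·p³ ≈ 1274196 · 8.74910723e-03 ≈ 11148.077441.
Since α = 2/3 < 1, p = c/n^{2/3} ≫ 1/n is above the triangle threshold p ~ 1/n. Asymptotically E[X] ~ (c³/6)·n^{3(1−α)} = (7³/6)·n^{1} → ∞; triangles are abundant w.h.p.

E[X] ≈ 11148.077441; in regime p = Θ(1/n^{2/3}) E[X] diverges (above the triangle threshold p ~ 1/n).


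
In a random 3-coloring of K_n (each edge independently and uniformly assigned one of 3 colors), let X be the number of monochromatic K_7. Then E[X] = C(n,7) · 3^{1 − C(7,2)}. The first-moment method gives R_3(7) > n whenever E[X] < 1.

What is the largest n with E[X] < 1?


We need C(n, 7) · 3^{1 − 21} < 1, i.e. C(n, 7) < 3^{21 − 1} = 3486784401.
Check values of n near the boundary:
  n = 77: C(77, 7) = 2404808340; 2404808340 < 3486784401? YES
  n = 78: C(78, 7) = 2641902120; 2641902120 < 3486784401? YES
  n = 79: C(79, 7) = 2898753715; 2898753715 < 3486784401? YES
  n = 80: C(80, 7) = 3176716400; 3176716400 < 3486784401? YES
  n = 81: C(81, 7) = 3477216600; 3477216600 < 3486784401? YES
  n = 82: C(82, 7) = 3801756816; 3801756816 < 3486784401? NO
The largest n with C(n, 7) < 3486784401 is n = 81 (where E[X] = 42928600/43046721 ≈ 0.9972560). Hence R_3(7) > 81, i.e. R_3(7) ≥ 82.

Largest n = 81; hence R_3(7) > 81.


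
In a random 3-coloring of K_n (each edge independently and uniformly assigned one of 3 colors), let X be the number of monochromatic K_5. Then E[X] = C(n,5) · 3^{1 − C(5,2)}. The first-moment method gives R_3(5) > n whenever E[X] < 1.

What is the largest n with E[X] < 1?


We need C(n, 5) · 3^{1 − 10} < 1, i.e. C(n, 5) < 3^{10 − 1} = 19683.
Check values of n near the boundary:
  n = 15: C(15, 5) = 3003; 3003 < 19683? YES
  n = 16: C(16, 5) = 4368; 4368 < 19683? YES
  n = 17: C(17, 5) = 6188; 6188 < 19683? YES
  n = 18: C(18, 5) = 8568; 8568 < 19683? YES
  n = 19: C(19, 5) = 11628; 11628 < 19683? YES
  n = 20: C(20, 5) = 15504; 15504 < 19683? YES
  n = 21: C(21, 5) = 20349; 20349 < 19683? NO
  n = 22: C(22, 5) = 26334; 26334 < 19683? NO
The largest n with C(n, 5) < 19683 is n = 20 (where E[X] = 5168/6561 ≈ 0.78768). Hence R_3(5) > 20, i.e. R_3(5) ≥ 21.

Largest n = 20; hence R_3(5) > 20.


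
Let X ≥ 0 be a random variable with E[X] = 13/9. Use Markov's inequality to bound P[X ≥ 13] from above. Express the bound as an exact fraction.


μ = E[X] = 13/9, a = 13.
Markov: P[X ≥ 13] ≤ μ/a = (13/9)/13 = 1/9.
Numerically: ≈ 0.11111.
(Since a = 13 > μ = 1.44444, the bound 1/9 is < 1 and informative.)

P[X ≥ 13] ≤ 1/9 ≈ 0.11111.


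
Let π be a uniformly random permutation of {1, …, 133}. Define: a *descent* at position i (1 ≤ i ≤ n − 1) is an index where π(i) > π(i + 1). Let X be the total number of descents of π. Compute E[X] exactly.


Write X = Σ X_I over i = 1, …, 132, with X_I the indicator of one descent.
There are 132 indicators.
For each fixed i, the pair (π(i), π(i+1)) is a uniformly random ordered pair of distinct values from {1, …, 133}; by symmetry P[π(i) > π(i+1)] = 1/2.
By linearity: E[X] = 132 · (1/2) = (133 − 1) · (1/2) = 66 ≈ 66.000.

E[X] = 66 = 66.000.


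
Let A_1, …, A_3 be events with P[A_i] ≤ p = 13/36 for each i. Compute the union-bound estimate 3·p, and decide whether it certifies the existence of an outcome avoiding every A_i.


Union bound: P[∪_{i=1}^{3} A_i] ≤ Σ_i P[A_i] ≤ 3·p = 3·(13/36) = 13/12.
Numerically: 13/12 ≈ 1.083.
Is 13/12 < 1? NO.
Since the bound 13/12 is ≥ 1, the union bound is uninformative here; it does NOT by itself certify existence.

3·p = 13/12 ≈ 1.083; existence NOT certified by the union bound.


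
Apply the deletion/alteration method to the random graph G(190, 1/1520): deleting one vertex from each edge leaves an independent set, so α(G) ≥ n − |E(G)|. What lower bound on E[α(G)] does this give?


E[|E(G)|] = C(190, 2)·p = 17955 · (1/1520) = 189/16.
E[α(G)] ≥ n − E[|E(G)|] = 190 − 189/16 = 2851/16.
Numerically: ≈ 178.1875.
(This is only a lower bound; the true E[α(G)] may be larger.)

E[α(G)] ≥ 2851/16 ≈ 178.1875.


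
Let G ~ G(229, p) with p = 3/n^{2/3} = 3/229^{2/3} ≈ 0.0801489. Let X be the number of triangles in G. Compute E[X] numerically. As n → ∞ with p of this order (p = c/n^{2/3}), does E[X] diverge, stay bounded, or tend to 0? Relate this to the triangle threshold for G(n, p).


Number of potential triangles: C(229, 3) = 1975354.
Each occurs with probability p³ ≈ (0.0801489)³ ≈ 5.14864324e-04.
By linearity: E[X] = C(229, 3)·p³ ≈ 1975354 · 5.14864324e-04 ≈ 1017.039301.
Since α = 2/3 < 1, p = c/n^{2/3} ≫ 1/n is above the triangle threshold p ~ 1/n. Asymptotically E[X] ~ (c³/6)·n^{3(1−α)} = (3³/6)·n^{1} → ∞; triangles are abundant w.h.p.

E[X] ≈ 1017.039301; in regime p = Θ(1/n^{2/3}) E[X] diverges (above the triangle threshold p ~ 1/n).


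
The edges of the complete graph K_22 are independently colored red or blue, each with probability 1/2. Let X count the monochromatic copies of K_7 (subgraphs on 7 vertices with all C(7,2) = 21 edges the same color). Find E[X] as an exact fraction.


Let X = Σ_S X_S over the C(22, 7) = 170544 subsets S of size 7, where X_S = 1 if the K_7 on S is monochromatic.
For a fixed S, the K_7 on S has C(7, 2) = 21 edges. P[all 21 edges red] = (1/2)^21, and likewise for blue, so P[monochromatic] = 2·(1/2)^21 = 2^{1 − 21} = 1/1048576.
Summing: E[X] = C(22, 7) · 2^{1 − 21} = 170544 · 1/1048576 = 10659/65536.
Numerically: E[X] ≈ 0.1626.

E[X] = C(22,7)·2^(1−C(7,2)) = 10659/65536 ≈ 0.1626.


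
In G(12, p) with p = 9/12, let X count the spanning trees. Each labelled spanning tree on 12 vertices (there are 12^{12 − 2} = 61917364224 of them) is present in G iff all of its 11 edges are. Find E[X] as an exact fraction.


K_12 has 12^{12 − 2} = 61917364224 labelled spanning trees.
For each such spanning tree H, let X_H = 1 if all 11 edges of H are present in G. Then P[X_H = 1] = p^{11} = (3/4)^{11} = 177147/4194304.
Summing the indicators: E[X] = Σ_H E[X_H] = 61917364224 · p^{11} = 61917364224 · 177147/4194304 = 10460353203/4.
Numerically: E[X] ≈ 2.6151e+09.

E[X] = 61917364224 · (3/4)^{11} = 10460353203/4 ≈ 2.6151e+09.


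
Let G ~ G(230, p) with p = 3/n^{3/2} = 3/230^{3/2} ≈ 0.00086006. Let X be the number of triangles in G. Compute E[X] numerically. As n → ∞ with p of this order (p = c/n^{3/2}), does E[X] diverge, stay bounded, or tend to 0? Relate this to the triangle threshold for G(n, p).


Number of potential triangles: C(230, 3) = 2001460.
Each occurs with probability p³ ≈ (0.00086006)³ ≈ 6.3619244e-10.
By linearity: E[X] = C(230, 3)·p³ ≈ 2001460 · 6.3619244e-10 ≈ 0.00127.
Since α = 3/2 > 1, p = c/n^{3/2} = o(1/n) is below the triangle threshold p ~ 1/n. Asymptotically E[X] ~ (c³/6)·n^{3(1−α)} = (3³/6)·n^{-1.5} → 0, so by Markov's inequality G has no triangles w.h.p.

E[X] ≈ 0.00127; in regime p = Θ(1/n^{3/2}) E[X] tends to 0 (below the triangle threshold p ~ 1/n).


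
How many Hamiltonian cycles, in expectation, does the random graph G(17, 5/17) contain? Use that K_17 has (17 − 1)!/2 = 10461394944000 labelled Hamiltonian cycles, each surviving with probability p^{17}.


K_17 has (17 − 1)!/2 = 10461394944000 labelled Hamiltonian cycles.
For each such Hamiltonian cycle H, let X_H = 1 if all 17 edges of H are present in G. Then P[X_H = 1] = p^{17} = (5/17)^{17} = 762939453125/827240261886336764177.
Summing the indicators: E[X] = Σ_H E[X_H] = 10461394944000 · p^{17} = 10461394944000 · 762939453125/827240261886336764177 = 7981410937500000000000000/827240261886336764177.
Numerically: E[X] ≈ 9.65e+03.

E[X] = 10461394944000 · (5/17)^{17} = 7981410937500000000000000/827240261886336764177 ≈ 9.65e+03.


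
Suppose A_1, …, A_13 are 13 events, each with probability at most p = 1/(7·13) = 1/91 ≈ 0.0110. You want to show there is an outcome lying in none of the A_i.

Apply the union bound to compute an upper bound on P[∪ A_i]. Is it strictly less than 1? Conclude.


Union bound: P[∪_{i=1}^{13} A_i] ≤ Σ_i P[A_i] ≤ 13·p = 13·(1/91) = 1/7.
Numerically: 1/7 ≈ 0.1429.
Is 1/7 < 1? YES.
Since P[∪ A_i] ≤ 1/7 < 1, the complement has P[∩ A_i^c] ≥ 1 − 1/7 = 6/7 > 0, so some outcome avoids every A_i.

13·p = 1/7 ≈ 0.1429; existence CERTIFIED by the union bound.


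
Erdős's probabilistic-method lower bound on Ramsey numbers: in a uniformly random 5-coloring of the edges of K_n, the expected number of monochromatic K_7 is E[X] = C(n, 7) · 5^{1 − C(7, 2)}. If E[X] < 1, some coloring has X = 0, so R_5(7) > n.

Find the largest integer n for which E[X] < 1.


We need C(n, 7) · 5^{1 − 21} < 1, i.e. C(n, 7) < 5^{21 − 1} = 95367431640625.
Check values of n near the boundary:
  n = 335: C(335, 7) = 88202498238195; 88202498238195 < 95367431640625? YES
  n = 336: C(336, 7) = 90079147136880; 90079147136880 < 95367431640625? YES
  n = 337: C(337, 7) = 91989916924632; 91989916924632 < 95367431640625? YES
  n = 338: C(338, 7) = 93935323022736; 93935323022736 < 95367431640625? YES
  n = 339: C(339, 7) = 95915887062372; 95915887062372 < 95367431640625? NO
  n = 340: C(340, 7) = 97932136940560; 97932136940560 < 95367431640625? NO
The largest n with C(n, 7) < 95367431640625 is n = 338 (where E[X] = 93935323022736/95367431640625 ≈ 0.9849833). Hence R_5(7) > 338, i.e. R_5(7) ≥ 339.

Largest n = 338; hence R_5(7) > 338.


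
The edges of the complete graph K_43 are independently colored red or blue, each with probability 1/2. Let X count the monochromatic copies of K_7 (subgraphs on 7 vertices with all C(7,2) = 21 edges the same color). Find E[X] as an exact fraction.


Let X = Σ_S X_S over the C(43, 7) = 32224114 subsets S of size 7, where X_S = 1 if the K_7 on S is monochromatic.
For a fixed S, the K_7 on S has C(7, 2) = 21 edges. P[all 21 edges red] = (1/2)^21, and likewise for blue, so P[monochromatic] = 2·(1/2)^21 = 2^{1 − 21} = 1/1048576.
By linearity: E[X] = C(43, 7) · 2^{1 − 21} = 32224114 · 1/1048576 = 16112057/524288.
Numerically: E[X] ≈ 30.7313.

E[X] = C(43,7)·2^(1−C(7,2)) = 16112057/524288 ≈ 30.7313.


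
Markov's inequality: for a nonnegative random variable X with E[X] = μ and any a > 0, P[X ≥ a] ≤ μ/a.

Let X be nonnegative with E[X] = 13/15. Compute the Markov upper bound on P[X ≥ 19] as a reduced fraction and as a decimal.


μ = E[X] = 13/15, a = 19.
Markov: P[X ≥ 19] ≤ μ/a = (13/15)/19 = 13/285.
Numerically: ≈ 0.045614.
(Since a = 19 > μ = 0.866667, the bound 13/285 is < 1 and informative.)

P[X ≥ 19] ≤ 13/285 ≈ 0.045614.


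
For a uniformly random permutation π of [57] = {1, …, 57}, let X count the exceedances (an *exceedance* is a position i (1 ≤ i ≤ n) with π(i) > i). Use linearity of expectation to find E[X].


Write X = Σ_{i=1}^{57} X_i, where X_i = 1_{π(i) > i}.
For each fixed i, π(i) is uniform over {1, …, 57} (marginal of a uniform permutation), so P[π(i) > i] = (n − i)/n. Summing: Σ_{i=1}^{57} (n − i)/n = (0 + 1 + … + 56)/57 = 57(57 − 1)/(2·57) = (57 − 1)/2.
Hence E[X] = Σ_{i=1}^{57} (57 − i)/57 = 28 ≈ 28.00000.

E[X] = 28 = 28.00000.


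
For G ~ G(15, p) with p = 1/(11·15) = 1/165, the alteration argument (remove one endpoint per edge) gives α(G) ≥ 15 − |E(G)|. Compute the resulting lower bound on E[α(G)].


E[|E(G)|] = C(15, 2)·p = 105 · (1/165) = 7/11.
E[α(G)] ≥ n − E[|E(G)|] = 15 − 7/11 = 158/11.
Numerically: ≈ 14.364.
(This is only a lower bound; the true E[α(G)] may be larger.)

E[α(G)] ≥ 158/11 ≈ 14.364.


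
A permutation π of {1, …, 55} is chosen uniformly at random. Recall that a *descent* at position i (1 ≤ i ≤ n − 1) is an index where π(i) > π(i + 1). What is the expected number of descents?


Write X = Σ X_I over i = 1, …, 54, with X_I the indicator of one descent.
There are 54 indicators.
For each fixed i, the pair (π(i), π(i+1)) is a uniformly random ordered pair of distinct values from {1, …, 55}; by symmetry P[π(i) > π(i+1)] = 1/2.
By linearity: E[X] = 54 · (1/2) = (55 − 1) · (1/2) = 27 ≈ 27.00000.

E[X] = 27 = 27.00000.


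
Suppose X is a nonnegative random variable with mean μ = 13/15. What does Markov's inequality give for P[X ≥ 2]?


μ = E[X] = 13/15, a = 2.
Markov: P[X ≥ 2] ≤ μ/a = (13/15)/2 = 13/30.
Numerically: ≈ 0.433.
(Since a = 2 > μ = 0.867, the bound 13/30 is < 1 and informative.)

P[X ≥ 2] ≤ 13/30 ≈ 0.433.


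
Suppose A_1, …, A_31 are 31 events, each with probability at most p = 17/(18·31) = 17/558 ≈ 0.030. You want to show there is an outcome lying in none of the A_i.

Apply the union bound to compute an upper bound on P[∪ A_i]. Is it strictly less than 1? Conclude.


Union bound: P[∪_{i=1}^{31} A_i] ≤ Σ_i P[A_i] ≤ 31·p = 31·(17/558) = 17/18.
Numerically: 17/18 ≈ 0.944.
Is 17/18 < 1? YES.
Since P[∪ A_i] ≤ 17/18 < 1, the complement has P[∩ A_i^c] ≥ 1 − 17/18 = 1/18 > 0, so some outcome avoids every A_i.

31·p = 17/18 ≈ 0.944; existence CERTIFIED by the union bound.


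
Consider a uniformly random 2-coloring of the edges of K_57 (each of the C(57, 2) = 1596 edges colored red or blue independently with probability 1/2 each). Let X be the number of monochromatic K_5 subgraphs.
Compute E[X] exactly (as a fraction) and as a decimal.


Let X = Σ_S X_S over the C(57, 5) = 4187106 subsets S of size 5, where X_S = 1 if the K_5 on S is monochromatic.
For a fixed S, the K_5 on S has C(5, 2) = 10 edges. P[all 10 edges red] = (1/2)^10, and likewise for blue, so P[monochromatic] = 2·(1/2)^10 = 2^{1 − 10} = 1/512.
Summing: E[X] = C(57, 5) · 2^{1 − 10} = 4187106 · 1/512 = 2093553/256.
Numerically: E[X] ≈ 8177.941.

E[X] = C(57,5)·2^(1−C(5,2)) = 2093553/256 ≈ 8177.941.


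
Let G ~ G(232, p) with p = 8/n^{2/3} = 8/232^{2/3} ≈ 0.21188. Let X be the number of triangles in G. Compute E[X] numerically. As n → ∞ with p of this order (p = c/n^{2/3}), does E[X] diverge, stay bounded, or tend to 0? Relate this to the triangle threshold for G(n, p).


Number of potential triangles: C(232, 3) = 2054360.
Each occurs with probability p³ ≈ (0.21188)³ ≈ 9.5124851e-03.
By linearity: E[X] = C(232, 3)·p³ ≈ 2054360 · 9.5124851e-03 ≈ 19542.06897.
Since α = 2/3 < 1, p = c/n^{2/3} ≫ 1/n is above the triangle threshold p ~ 1/n. Asymptotically E[X] ~ (c³/6)·n^{3(1−α)} = (8³/6)·n^{1} → ∞; triangles are abundant w.h.p.

E[X] ≈ 19542.06897; in regime p = Θ(1/n^{2/3}) E[X] diverges (above the triangle threshold p ~ 1/n).


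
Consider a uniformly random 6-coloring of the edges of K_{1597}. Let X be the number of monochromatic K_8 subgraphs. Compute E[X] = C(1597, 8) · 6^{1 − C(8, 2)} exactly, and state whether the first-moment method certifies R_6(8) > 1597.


E[X] = C(1597, 8) · 6^{1 − 28} = 1031080153060953275445 · 6^{−27} = 1031080153060953275445/1023490369077469249536.
As a reduced fraction: E[X] = 38188153817072343535/37907050706572935168 ≈ 1.0074156.
Is E[X] < 1? NO.
Since E[X] ≥ 1, the first-moment bound is inconclusive at n = 1597; it does NOT by itself certify R_6(8) > 1597.

E[X] = 38188153817072343535/37907050706572935168 ≈ 1.0074156; E[X] ≥ 1; first-moment method inconclusive here.


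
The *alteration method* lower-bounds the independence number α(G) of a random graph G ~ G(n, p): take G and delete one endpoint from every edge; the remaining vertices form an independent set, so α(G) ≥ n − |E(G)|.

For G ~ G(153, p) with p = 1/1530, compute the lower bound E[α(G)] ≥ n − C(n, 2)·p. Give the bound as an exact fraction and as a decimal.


E[|E(G)|] = C(153, 2)·p = 11628 · (1/1530) = 38/5.
E[α(G)] ≥ n − E[|E(G)|] = 153 − 38/5 = 727/5.
Numerically: ≈ 145.400000.
(This is only a lower bound; the true E[α(G)] may be larger.)

E[α(G)] ≥ 727/5 ≈ 145.400000.


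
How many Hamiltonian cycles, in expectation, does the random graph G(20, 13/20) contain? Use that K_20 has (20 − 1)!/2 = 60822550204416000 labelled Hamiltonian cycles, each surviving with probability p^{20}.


K_20 has (20 − 1)!/2 = 60822550204416000 labelled Hamiltonian cycles.
For each such Hamiltonian cycle H, let X_H = 1 if all 20 edges of H are present in G. Then P[X_H = 1] = p^{20} = (13/20)^{20} = 19004963774880799438801/104857600000000000000000000.
By linearity: E[X] = Σ_H E[X_H] = 60822550204416000 · p^{20} = 60822550204416000 · 19004963774880799438801/104857600000000000000000000 = 282209561360057334695429506990221/25600000000000000000.
Numerically: E[X] ≈ 1.102e+13.

E[X] = 60822550204416000 · (13/20)^{20} = 282209561360057334695429506990221/25600000000000000000 ≈ 1.102e+13.


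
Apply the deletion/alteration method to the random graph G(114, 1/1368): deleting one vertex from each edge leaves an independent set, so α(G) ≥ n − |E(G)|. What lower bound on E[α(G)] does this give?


E[|E(G)|] = C(114, 2)·p = 6441 · (1/1368) = 113/24.
E[α(G)] ≥ n − E[|E(G)|] = 114 − 113/24 = 2623/24.
Numerically: ≈ 109.2917.
(This is only a lower bound; the true E[α(G)] may be larger.)

E[α(G)] ≥ 2623/24 ≈ 109.2917.


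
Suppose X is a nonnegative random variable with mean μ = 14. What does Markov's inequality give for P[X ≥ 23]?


μ = E[X] = 14, a = 23.
Markov: P[X ≥ 23] ≤ μ/a = (14)/23 = 14/23.
Numerically: ≈ 0.60870.
(Since a = 23 > μ = 14.00000, the bound 14/23 is < 1 and informative.)

P[X ≥ 23] ≤ 14/23 ≈ 0.60870.


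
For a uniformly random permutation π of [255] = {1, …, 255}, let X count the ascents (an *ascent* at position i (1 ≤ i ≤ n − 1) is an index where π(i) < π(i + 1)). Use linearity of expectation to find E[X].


Write X = Σ X_I over i = 1, …, 254, with X_I the indicator of one ascent.
There are 254 indicators.
For each fixed i, the pair (π(i), π(i+1)) is a uniformly random ordered pair of distinct values from {1, …, 255}; by symmetry P[π(i) < π(i+1)] = 1/2.
By linearity: E[X] = 254 · (1/2) = (255 − 1) · (1/2) = 127 ≈ 127.000.

E[X] = 127 = 127.000.


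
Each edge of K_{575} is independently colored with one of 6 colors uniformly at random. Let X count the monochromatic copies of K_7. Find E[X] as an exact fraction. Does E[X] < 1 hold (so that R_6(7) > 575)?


E[X] = C(575, 7) · 6^{1 − 21} = 3974871393896975 · 6^{−20} = 3974871393896975/3656158440062976.
As a reduced fraction: E[X] = 3974871393896975/3656158440062976 ≈ 1.0872.
Is E[X] < 1? NO.
Since E[X] ≥ 1, the first-moment bound is inconclusive at n = 575; it does NOT by itself certify R_6(7) > 575.

E[X] = 3974871393896975/3656158440062976 ≈ 1.0872; E[X] ≥ 1; first-moment method inconclusive here.


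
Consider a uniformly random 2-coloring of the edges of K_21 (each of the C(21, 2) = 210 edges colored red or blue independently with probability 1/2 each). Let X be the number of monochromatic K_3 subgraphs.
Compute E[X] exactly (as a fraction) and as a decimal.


Let X = Σ_S X_S over the C(21, 3) = 1330 subsets S of size 3, where X_S = 1 if the K_3 on S is monochromatic.
For a fixed S, the K_3 on S has C(3, 2) = 3 edges. P[all 3 edges red] = (1/2)^3, and likewise for blue, so P[monochromatic] = 2·(1/2)^3 = 2^{1 − 3} = 1/4.
By linearity of expectation: E[X] = C(21, 3) · 2^{1 − 3} = 1330 · 1/4 = 665/2.
Numerically: E[X] ≈ 332.500.

E[X] = C(21,3)·2^(1−C(3,2)) = 665/2 ≈ 332.500.


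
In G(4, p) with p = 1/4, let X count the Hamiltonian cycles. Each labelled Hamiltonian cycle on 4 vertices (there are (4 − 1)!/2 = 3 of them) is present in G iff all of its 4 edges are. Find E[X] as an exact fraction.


K_4 has (4 − 1)!/2 = 3 labelled Hamiltonian cycles.
For each such Hamiltonian cycle H, let X_H = 1 if all 4 edges of H are present in G. Then P[X_H = 1] = p^{4} = (1/4)^{4} = 1/256.
Summing the indicators: E[X] = Σ_H E[X_H] = 3 · p^{4} = 3 · 1/256 = 3/256.
Numerically: E[X] ≈ 0.0117188.

E[X] = 3 · (1/4)^{4} = 3/256 ≈ 0.0117188.


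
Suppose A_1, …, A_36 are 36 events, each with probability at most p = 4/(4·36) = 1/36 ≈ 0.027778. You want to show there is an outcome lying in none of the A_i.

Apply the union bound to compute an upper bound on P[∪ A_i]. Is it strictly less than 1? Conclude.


Union bound: P[∪_{i=1}^{36} A_i] ≤ Σ_i P[A_i] ≤ 36·p = 36·(1/36) = 1.
Numerically: 1 ≈ 1.000000.
Is 1 < 1? NO.
Since the bound 1 is ≥ 1, the union bound is uninformative here; it does NOT by itself certify existence.

36·p = 1 ≈ 1.000000; existence NOT certified by the union bound.


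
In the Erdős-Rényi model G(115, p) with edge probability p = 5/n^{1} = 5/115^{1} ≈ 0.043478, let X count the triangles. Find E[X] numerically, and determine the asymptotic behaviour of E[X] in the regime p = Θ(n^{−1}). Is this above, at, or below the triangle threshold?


Number of potential triangles: C(115, 3) = 246905.
Each occurs with probability p³ ≈ (0.043478)³ ≈ 8.2189529e-05.
By linearity: E[X] = C(115, 3)·p³ ≈ 246905 · 8.2189529e-05 ≈ 20.29301.
Here α = 1, so p = 5/n is exactly at the triangle threshold p ~ 1/n. Asymptotically E[X] → c³/6 = 5³/6 = 125/6 ≈ 20.83333, a bounded constant. In this regime the triangle count is asymptotically Poisson(c³/6).

E[X] ≈ 20.29301; in regime p = Θ(1/n^{1}) E[X] stays bounded (at the triangle threshold p ~ 1/n).


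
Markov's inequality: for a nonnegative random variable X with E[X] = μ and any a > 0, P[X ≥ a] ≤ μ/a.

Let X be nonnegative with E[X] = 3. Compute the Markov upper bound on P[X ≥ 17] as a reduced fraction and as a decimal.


μ = E[X] = 3, a = 17.
Markov: P[X ≥ 17] ≤ μ/a = (3)/17 = 3/17.
Numerically: ≈ 0.1765.
(Since a = 17 > μ = 3.0000, the bound 3/17 is < 1 and informative.)

P[X ≥ 17] ≤ 3/17 ≈ 0.1765.
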